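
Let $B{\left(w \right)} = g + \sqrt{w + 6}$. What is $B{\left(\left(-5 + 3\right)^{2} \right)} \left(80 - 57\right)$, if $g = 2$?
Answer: $46 + 23 \sqrt{10} \approx 118.73$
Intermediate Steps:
$B{\left(w \right)} = 2 + \sqrt{6 + w}$ ($B{\left(w \right)} = 2 + \sqrt{w + 6} = 2 + \sqrt{6 + w}$)
$B{\left(\left(-5 + 3\right)^{2} \right)} \left(80 - 57\right) = \left(2 + \sqrt{6 + \left(-5 + 3\right)^{2}}\right) \left(80 - 57\right) = \left(2 + \sqrt{6 + \left(-2\right)^{2}}\right) 23 = \left(2 + \sqrt{6 + 4}\right) 23 = \left(2 + \sqrt{10}\right) 23 = 46 + 23 \sqrt{10}$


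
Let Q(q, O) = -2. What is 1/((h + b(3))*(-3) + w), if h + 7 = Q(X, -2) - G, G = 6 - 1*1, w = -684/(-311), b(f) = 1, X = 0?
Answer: 311/12813 ≈ 0.024272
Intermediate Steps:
w = 684/311 (w = -684*(-1/311) = 684/311 ≈ 2.1994)
G = 5 (G = 6 - 1 = 5)
h = -14 (h = -7 + (-2 - 1*5) = -7 + (-2 - 5) = -7 - 7 = -14)
1/((h + b(3))*(-3) + w) = 1/((-14 + 1)*(-3) + 684/311) = 1/(-13*(-3) + 684/311) = 1/(39 + 684/311) = 1/(12813/311) = 311/12813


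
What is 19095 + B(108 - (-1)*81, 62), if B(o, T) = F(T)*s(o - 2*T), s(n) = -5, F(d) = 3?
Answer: 19080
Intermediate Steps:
B(o, T) = -15 (B(o, T) = 3*(-5) = -15)
19095 + B(108 - (-1)*81, 62) = 19095 - 15 = 19080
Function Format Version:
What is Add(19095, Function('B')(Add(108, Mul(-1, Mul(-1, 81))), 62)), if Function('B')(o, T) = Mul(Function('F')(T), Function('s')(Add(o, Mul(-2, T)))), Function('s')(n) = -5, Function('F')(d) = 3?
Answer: 19080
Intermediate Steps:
Function('B')(o, T) = -15 (Function('B')(o, T) = Mul(3, -5) = -15)
Add(19095, Function('B')(Add(108, Mul(-1, Mul(-1, 81))), 62)) = Add(19095, -15) = 19080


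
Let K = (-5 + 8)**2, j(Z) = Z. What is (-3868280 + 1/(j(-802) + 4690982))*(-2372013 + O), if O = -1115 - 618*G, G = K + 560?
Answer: 4943530998755448323/469018 ≈ 1.0540e+13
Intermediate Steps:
K = 9 (K = 3**2 = 9)
G = 569 (G = 9 + 560 = 569)
O = -352757 (O = -1115 - 618*569 = -1115 - 351642 = -352757)
(-3868280 + 1/(j(-802) + 4690982))*(-2372013 + O) = (-3868280 + 1/(-802 + 4690982))*(-2372013 - 352757) = (-3868280 + 1/4690180)*(-2724770) = -18142929490399/4690180*(-2724770) = 4943530998755448323/469018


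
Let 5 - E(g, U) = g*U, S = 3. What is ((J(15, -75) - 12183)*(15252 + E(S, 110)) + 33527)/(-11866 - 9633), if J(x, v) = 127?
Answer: 179926385/21499 ≈ 8369.1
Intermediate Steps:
E(g, U) = 5 - U*g (E(g, U) = 5 - g*U = 5 - U*g)
((J(15, -75) - 12183)*(15252 + E(S, 110)) + 33527)/(-11866 - 9633) = ((127 - 12183)*(15252 + (5 - 1*110*3)) + 33527)/(-11866 - 9633) = (-12056*(15252 + (5 - 330)) + 33527)/(-21499) = (-12056*(15252 - 325) + 33527)*(-1/21499) = (-12056*14927 + 33527)*(-1/21499) = (-179959912 + 33527)*(-1/21499) = -179926385*(-1/21499) = 179926385/21499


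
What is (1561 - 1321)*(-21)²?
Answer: 105840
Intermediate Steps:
(1561 - 1321)*(-21)² = 240*441 = 105840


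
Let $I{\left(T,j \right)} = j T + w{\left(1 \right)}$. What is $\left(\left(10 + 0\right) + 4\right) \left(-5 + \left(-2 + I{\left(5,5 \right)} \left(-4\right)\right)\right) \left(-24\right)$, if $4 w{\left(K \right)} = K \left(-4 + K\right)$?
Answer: $34944$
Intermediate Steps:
$w{\left(K \right)} = \frac{K \left(-4 + K\right)}{4}$
$I{\left(T,j \right)} = - \frac{3}{4} + T j$ ($I{\left(T,j \right)} = j T + \frac{1}{4} \cdot 1 \left(-4 + 1\right) = T j + \frac{1}{4} \cdot 1 \left(-3\right) = T j - \frac{3}{4} = - \frac{3}{4} + T j$)
$\left(\left(10 + 0\right) + 4\right) \left(-5 + \left(-2 + I{\left(5,5 \right)} \left(-4\right)\right)\right) \left(-24\right) = \left(\left(10 + 0\right) + 4\right) \left(-5 + \left(-2 + \left(- \frac{3}{4} + 5 \cdot 5\right) \left(-4\right)\right)\right) \left(-24\right) = \left(10 + 4\right) \left(-5 + \left(-2 + \left(- \frac{3}{4} + 25\right) \left(-4\right)\right)\right) \left(-24\right) = 14 \left(-5 + \left(-2 + \frac{97}{4} \left(-4\right)\right)\right) \left(-24\right) = 14 \left(-5 - 99\right) \left(-24\right) = 14 \left(\left(-104\right) \left(-24\right)\right) = 14 \cdot 2496 = 34944$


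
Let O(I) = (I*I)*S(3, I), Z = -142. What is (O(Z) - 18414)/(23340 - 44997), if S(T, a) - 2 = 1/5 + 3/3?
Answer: -230554/108285 ≈ -2.1291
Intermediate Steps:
S(T, a) = 16/5 (S(T, a) = 2 + (1/5 + 3/3) = 2 + (1*(⅕) + 3*(⅓)) = 2 + (⅕ + 1) = 2 + 6/5 = 16/5)
O(I) = 16*I²/5 (O(I) = (I*I)*(16/5) = I²*(16/5) = 16*I²/5)
(O(Z) - 18414)/(23340 - 44997) = ((16/5)*(-142)² - 18414)/(23340 - 44997) = ((16/5)*20164 - 18414)/(-21657) = (322624/5 - 18414)*(-1/21657) = (230554/5)*(-1/21657) = -230554/108285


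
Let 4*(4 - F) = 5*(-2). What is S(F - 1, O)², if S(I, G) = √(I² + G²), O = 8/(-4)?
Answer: 137/4 ≈ 34.250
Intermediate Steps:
F = 13/2 (F = 4 - 5*(-2)/4 = 4 - ¼*(-10) = 4 + 5/2 = 13/2 ≈ 6.5000)
O = -2 (O = 8*(-¼) = -2)
S(I, G) = √(G² + I²)
S(F - 1, O)² = (√((-2)² + (13/2 - 1)²))² = (√(4 + (11/2)²))² = (√(4 + 121/4))² = (√(137/4))² = (√137/2)² = 137/4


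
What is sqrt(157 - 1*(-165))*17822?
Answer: 17822*sqrt(322) ≈ 3.1980e+5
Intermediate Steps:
sqrt(157 - 1*(-165))*17822 = sqrt(157 + 165)*17822 = sqrt(322)*17822 = 17822*sqrt(322)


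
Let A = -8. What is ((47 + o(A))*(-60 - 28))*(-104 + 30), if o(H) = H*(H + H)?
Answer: 1139600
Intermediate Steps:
o(H) = 2*H² (o(H) = H*(2*H) = 2*H²)
((47 + o(A))*(-60 - 28))*(-104 + 30) = ((47 + 2*(-8)²)*(-60 - 28))*(-104 + 30) = ((47 + 2*64)*(-88))*(-74) = ((47 + 128)*(-88))*(-74) = (175*(-88))*(-74) = -15400*(-74) = 1139600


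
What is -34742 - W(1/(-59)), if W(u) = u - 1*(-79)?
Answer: -2054438/59 ≈ -34821.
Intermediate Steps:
W(u) = 79 + u (W(u) = u + 79 = 79 + u)
-34742 - W(1/(-59)) = -34742 - (79 + 1/(-59)) = -34742 - (79 - 1/59) = -34742 - 1*4660/59 = -34742 - 4660/59 = -2054438/59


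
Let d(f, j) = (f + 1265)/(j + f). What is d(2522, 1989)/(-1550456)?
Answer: -3787/6994107016 ≈ -5.4146e-7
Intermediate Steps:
d(f, j) = (1265 + f)/(f + j)
d(2522, 1989)/(-1550456) = ((1265 + 2522)/(2522 + 1989))/(-1550456) = (3787/4511)*(-1/1550456) = -3787/6994107016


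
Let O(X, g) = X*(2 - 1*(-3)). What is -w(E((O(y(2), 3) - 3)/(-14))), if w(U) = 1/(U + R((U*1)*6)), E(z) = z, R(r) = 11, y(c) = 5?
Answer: -7/66 ≈ -0.10606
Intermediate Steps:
O(X, g) = 5*X (O(X, g) = X*(2 + 3) = X*5 = 5*X)
w(U) = 1/(11 + U) (w(U) = 1/(U + 11) = 1/(11 + U))
-w(E((O(y(2), 3) - 3)/(-14))) = -1/(11 + (5*5 - 3)/(-14)) = -1/(11 + (25 - 3)*(-1/14)) = -1/(11 + 22*(-1/14)) = -1/(11 - 11/7) = -1/66/7 = -1*7/66 = -7/66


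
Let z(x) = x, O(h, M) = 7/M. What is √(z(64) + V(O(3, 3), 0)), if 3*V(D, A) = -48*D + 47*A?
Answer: 4*√15/3 ≈ 5.1640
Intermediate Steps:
V(D, A) = -16*D + 47*A/3 (V(D, A) = (-48*D + 47*A)/3 = -16*D + 47*A/3)
√(z(64) + V(O(3, 3), 0)) = √(64 + (-112/3 + (47/3)*0)) = √(64 + (-112/3 + 0)) = √(64 - 112/3) = √(80/3) = 4*√15/3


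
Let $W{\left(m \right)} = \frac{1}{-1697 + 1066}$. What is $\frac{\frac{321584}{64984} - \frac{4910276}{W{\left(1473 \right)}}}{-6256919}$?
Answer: $- \frac{25168174539386}{50824953037} \approx -495.19$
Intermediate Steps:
$W{\left(m \right)} = - \frac{1}{631}$ ($W{\left(m \right)} = \frac{1}{-631} = - \frac{1}{631}$)
$\frac{\frac{321584}{64984} - \frac{4910276}{W{\left(1473 \right)}}}{-6256919} = \frac{\frac{321584}{64984} - \frac{4910276}{- \frac{1}{631}}}{-6256919} = \left(321584 \cdot \frac{1}{64984} - -3098384156\right) \left(- \frac{1}{6256919}\right) = \left(\frac{40198}{8123} + 3098384156\right) \left(- \frac{1}{6256919}\right) = \frac{25168174539386}{8123} \left(- \frac{1}{6256919}\right) = - \frac{25168174539386}{50824953037}$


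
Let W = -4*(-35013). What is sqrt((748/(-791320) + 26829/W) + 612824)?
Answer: sqrt(26999204607268773094615)/209897630 ≈ 782.83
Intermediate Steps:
W = 140052
sqrt((748/(-791320) + 26829/W) + 612824) = sqrt((748/(-791320) + 26829/140052) + 612824) = sqrt((748*(-1/791320) + 26829*(1/140052)) + 612824) = sqrt((-187/197830 + 813/4244) + 612824) = sqrt(80021081/419795260 + 612824) = sqrt(257260690435321/419795260) = sqrt(26999204607268773094615)/209897630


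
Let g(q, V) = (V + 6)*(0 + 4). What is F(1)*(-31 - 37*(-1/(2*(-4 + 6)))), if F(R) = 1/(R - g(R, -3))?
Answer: 87/44 ≈ 1.9773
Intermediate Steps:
g(q, V) = 24 + 4*V (g(q, V) = (6 + V)*4 = 24 + 4*V)
F(R) = 1/(-12 + R) (F(R) = 1/(R - (24 + 4*(-3))) = 1/(R - (24 - 12)) = 1/(R - 1*12) = 1/(R - 12) = 1/(-12 + R))
F(1)*(-31 - 37*(-1/(2*(-4 + 6)))) = (-31 - 37*(-1/(2*(-4 + 6))))/(-12 + 1) = (-31 - 37/((-2*2)))/(-11) = -(-31 - 37/(-4))/11 = -(-31 - 37*(-¼))/11 = -(-31 + 37/4)/11 = -1/11*(-87/4) = 87/44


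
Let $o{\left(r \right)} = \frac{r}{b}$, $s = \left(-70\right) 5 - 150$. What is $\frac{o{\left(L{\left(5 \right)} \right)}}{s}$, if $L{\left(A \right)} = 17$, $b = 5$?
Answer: $- \frac{17}{2500} \approx -0.0068$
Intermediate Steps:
$s = -500$ ($s = -350 - 150 = -500$)
$o{\left(r \right)} = \frac{r}{5}$
$\frac{o{\left(L{\left(5 \right)} \right)}}{s} = \frac{\frac{1}{5} \cdot 17}{-500} = \frac{17}{5} \left(- \frac{1}{500}\right) = - \frac{17}{2500}$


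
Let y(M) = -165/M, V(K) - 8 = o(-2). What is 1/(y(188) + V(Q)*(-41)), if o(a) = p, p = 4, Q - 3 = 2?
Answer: -188/92661 ≈ -0.0020289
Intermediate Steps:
Q = 5 (Q = 3 + 2 = 5)
o(a) = 4
V(K) = 12 (V(K) = 8 + 4 = 12)
1/(y(188) + V(Q)*(-41)) = 1/(-165/188 + 12*(-41)) = 1/(-165*1/188 - 492) = 1/(-165/188 - 492) = 1/(-92661/188) = -188/92661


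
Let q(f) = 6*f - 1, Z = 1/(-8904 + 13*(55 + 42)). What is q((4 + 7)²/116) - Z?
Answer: 2331173/443294 ≈ 5.2588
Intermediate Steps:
Z = -1/7643 (Z = 1/(-8904 + 13*97) = 1/(-8904 + 1261) = 1/(-7643) = -1/7643 ≈ -0.00013084)
q(f) = -1 + 6*f
q((4 + 7)²/116) - Z = (-1 + 6*((4 + 7)²/116)) - 1*(-1/7643) = (-1 + 6*(11²*(1/116))) + 1/7643 = (-1 + 6*(121*(1/116))) + 1/7643 = (-1 + 6*(121/116)) + 1/7643 = (-1 + 363/58) + 1/7643 = 305/58 + 1/7643 = 2331173/443294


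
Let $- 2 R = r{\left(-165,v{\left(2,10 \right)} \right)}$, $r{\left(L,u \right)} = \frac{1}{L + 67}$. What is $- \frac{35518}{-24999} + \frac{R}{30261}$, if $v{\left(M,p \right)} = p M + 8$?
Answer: $\frac{23406980423}{16474774316} \approx 1.4208$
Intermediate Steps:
$v{\left(M,p \right)} = 8 + M p$ ($v{\left(M,p \right)} = M p + 8 = 8 + M p$)
$r{\left(L,u \right)} = \frac{1}{67 + L}$
$R = \frac{1}{196}$ ($R = - \frac{1}{2 \left(67 - 165\right)} = - \frac{1}{2 \left(-98\right)} = \left(- \frac{1}{2}\right) \left(- \frac{1}{98}\right) = \frac{1}{196} \approx 0.005102$)
$- \frac{35518}{-24999} + \frac{R}{30261} = - \frac{35518}{-24999} + \frac{1}{196 \cdot 30261} = \left(-35518\right) \left(- \frac{1}{24999}\right) + \frac{1}{196} \cdot \frac{1}{30261} = \frac{35518}{24999} + \frac{1}{5931156} = \frac{23406980423}{16474774316}$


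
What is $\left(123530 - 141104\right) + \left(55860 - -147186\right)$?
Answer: $185472$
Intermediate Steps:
$\left(123530 - 141104\right) + \left(55860 - -147186\right) = -17574 + \left(55860 + 147186\right) = -17574 + 203046 = 185472$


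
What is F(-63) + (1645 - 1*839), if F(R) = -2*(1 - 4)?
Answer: 812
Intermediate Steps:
F(R) = 6 (F(R) = -2*(-3) = 6)
F(-63) + (1645 - 1*839) = 6 + (1645 - 1*839) = 6 + (1645 - 839) = 6 + 806 = 812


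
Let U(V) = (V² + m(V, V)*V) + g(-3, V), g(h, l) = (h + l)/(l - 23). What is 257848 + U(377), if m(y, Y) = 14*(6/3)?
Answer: 72664528/177 ≈ 4.1053e+5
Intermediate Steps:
m(y, Y) = 28 (m(y, Y) = 14*(6*(⅓)) = 14*2 = 28)
g(h, l) = (h + l)/(-23 + l)
U(V) = V² + 28*V + (-3 + V)/(-23 + V) (U(V) = (V² + 28*V) + (-3 + V)/(-23 + V) = V² + 28*V + (-3 + V)/(-23 + V))
257848 + U(377) = 257848 + (-3 + 377 + 377*(-23 + 377)*(28 + 377))/(-23 + 377) = 257848 + (-3 + 377 + 377*354*405)/354 = 257848 + (-3 + 377 + 54050490)/354 = 257848 + (1/354)*54050864 = 257848 + 27025432/177 = 72664528/177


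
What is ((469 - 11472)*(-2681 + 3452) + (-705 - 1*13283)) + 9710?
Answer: -8487591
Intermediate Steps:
((469 - 11472)*(-2681 + 3452) + (-705 - 1*13283)) + 9710 = (-11003*771 + (-705 - 13283)) + 9710 = (-8483313 - 13988) + 9710 = -8497301 + 9710 = -8487591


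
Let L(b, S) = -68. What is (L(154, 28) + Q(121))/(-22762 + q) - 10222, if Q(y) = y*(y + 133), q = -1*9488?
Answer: -54948361/5375 ≈ -10223.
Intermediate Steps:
q = -9488
Q(y) = y*(133 + y)
(L(154, 28) + Q(121))/(-22762 + q) - 10222 = (-68 + 121*(133 + 121))/(-22762 - 9488) - 10222 = (-68 + 121*254)/(-32250) - 10222 = (-68 + 30734)*(-1/32250) - 10222 = 30666*(-1/32250) - 10222 = -5111/5375 - 10222 = -54948361/5375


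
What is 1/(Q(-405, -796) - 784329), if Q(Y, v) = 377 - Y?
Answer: -1/783547 ≈ -1.2762e-6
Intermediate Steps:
1/(Q(-405, -796) - 784329) = 1/((377 - 1*(-405)) - 784329) = 1/((377 + 405) - 784329) = 1/(782 - 784329) = 1/(-783547) = -1/783547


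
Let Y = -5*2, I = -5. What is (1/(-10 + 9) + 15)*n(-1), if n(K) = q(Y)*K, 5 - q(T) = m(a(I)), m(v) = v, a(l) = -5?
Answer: -140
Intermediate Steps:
Y = -10
q(T) = 10 (q(T) = 5 - 1*(-5) = 5 + 5 = 10)
n(K) = 10*K
(1/(-10 + 9) + 15)*n(-1) = (1/(-10 + 9) + 15)*(10*(-1)) = (1/(-1) + 15)*(-10) = (-1 + 15)*(-10) = 14*(-10) = -140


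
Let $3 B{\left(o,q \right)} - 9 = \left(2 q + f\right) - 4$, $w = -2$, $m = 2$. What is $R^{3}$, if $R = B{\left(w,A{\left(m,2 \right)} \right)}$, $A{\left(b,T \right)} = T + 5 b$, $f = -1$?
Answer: $\frac{21952}{27} \approx 813.04$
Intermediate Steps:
$B{\left(o,q \right)} = \frac{4}{3} + \frac{2 q}{3}$ ($B{\left(o,q \right)} = 3 + \frac{\left(2 q - 1\right) - 4}{3} = 3 + \frac{\left(-1 + 2 q\right) - 4}{3} = 3 + \frac{-5 + 2 q}{3} = 3 + \left(- \frac{5}{3} + \frac{2 q}{3}\right) = \frac{4}{3} + \frac{2 q}{3}$)
$R = \frac{28}{3}$ ($R = \frac{4}{3} + \frac{2 \left(2 + 5 \cdot 2\right)}{3} = \frac{4}{3} + \frac{2 \left(2 + 10\right)}{3} = \frac{4}{3} + \frac{2}{3} \cdot 12 = \frac{4}{3} + 8 = \frac{28}{3} \approx 9.3333$)
$R^{3} = \left(\frac{28}{3}\right)^{3} = \frac{21952}{27}$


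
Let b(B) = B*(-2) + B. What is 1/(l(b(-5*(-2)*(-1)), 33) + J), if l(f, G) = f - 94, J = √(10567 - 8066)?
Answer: -84/4555 - √2501/4555 ≈ -0.029420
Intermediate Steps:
b(B) = -B (b(B) = -2*B + B = -B)
J = √2501 ≈ 50.010
l(f, G) = -94 + f
1/(l(b(-5*(-2)*(-1)), 33) + J) = 1/((-94 - (-5*(-2))*(-1)) + √2501) = 1/((-94 - 10*(-1)) + √2501) = 1/((-94 - 1*(-10)) + √2501) = 1/((-94 + 10) + √2501) = 1/(-84 + √2501)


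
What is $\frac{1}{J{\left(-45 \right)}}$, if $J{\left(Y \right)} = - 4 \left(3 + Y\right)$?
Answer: $\frac{1}{168} \approx 0.0059524$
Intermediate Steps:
$J{\left(Y \right)} = -12 - 4 Y$
$\frac{1}{J{\left(-45 \right)}} = \frac{1}{-12 - -180} = \frac{1}{-12 + 180} = \frac{1}{168}$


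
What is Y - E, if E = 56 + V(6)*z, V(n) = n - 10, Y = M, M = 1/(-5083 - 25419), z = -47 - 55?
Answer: -14152929/30502 ≈ -464.00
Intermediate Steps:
z = -102
M = -1/30502 (M = 1/(-30502) = -1/30502 ≈ -3.2785e-5)
Y = -1/30502 ≈ -3.2785e-5
V(n) = -10 + n
E = 464 (E = 56 + (-10 + 6)*(-102) = 56 - 4*(-102) = 56 + 408 = 464)
Y - E = -1/30502 - 1*464 = -1/30502 - 464 = -14152929/30502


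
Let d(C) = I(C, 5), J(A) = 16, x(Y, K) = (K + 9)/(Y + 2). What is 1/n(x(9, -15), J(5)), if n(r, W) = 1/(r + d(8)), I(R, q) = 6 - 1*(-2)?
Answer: 82/11 ≈ 7.4545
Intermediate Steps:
x(Y, K) = (9 + K)/(2 + Y)
I(R, q) = 8 (I(R, q) = 6 + 2 = 8)
d(C) = 8
n(r, W) = 1/(8 + r) (n(r, W) = 1/(r + 8) = 1/(8 + r))
1/n(x(9, -15), J(5)) = 1/(1/(8 + (9 - 15)/(2 + 9))) = 1/(1/(8 - 6/11)) = 1/(1/(82/11)) = 1/(11/82) = 82/11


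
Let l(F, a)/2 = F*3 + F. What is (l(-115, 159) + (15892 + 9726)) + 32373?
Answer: 57071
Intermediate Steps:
l(F, a) = 8*F (l(F, a) = 2*(F*3 + F) = 2*(3*F + F) = 2*(4*F) = 8*F)
(l(-115, 159) + (15892 + 9726)) + 32373 = (8*(-115) + (15892 + 9726)) + 32373 = (-920 + 25618) + 32373 = 24698 + 32373 = 57071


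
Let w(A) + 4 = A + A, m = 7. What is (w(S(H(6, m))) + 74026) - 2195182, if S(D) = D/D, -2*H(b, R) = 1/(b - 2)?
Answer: -2121158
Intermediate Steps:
H(b, R) = -1/(2*(-2 + b)) (H(b, R) = -1/(2*(b - 2)) = -1/(2*(-2 + b)))
S(D) = 1
w(A) = -4 + 2*A (w(A) = -4 + (A + A) = -4 + 2*A)
(w(S(H(6, m))) + 74026) - 2195182 = ((-4 + 2*1) + 74026) - 2195182 = ((-4 + 2) + 74026) - 2195182 = (-2 + 74026) - 2195182 = 74024 - 2195182 = -2121158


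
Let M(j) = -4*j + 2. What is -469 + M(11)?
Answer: -511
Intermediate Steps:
M(j) = 2 - 4*j
-469 + M(11) = -469 + (2 - 4*11) = -469 + (2 - 44) = -469 - 42 = -511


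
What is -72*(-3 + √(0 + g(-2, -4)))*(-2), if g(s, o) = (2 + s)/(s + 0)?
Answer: -432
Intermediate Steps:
g(s, o) = (2 + s)/s
-72*(-3 + √(0 + g(-2, -4)))*(-2) = -72*(-3 + √(0 + (2 - 2)/(-2)))*(-2) = -72*(-3 + √(0 - ½*0))*(-2) = -72*(-3 + √(0 + 0))*(-2) = -72*(-3 + √0)*(-2) = -72*(-3 + 0)*(-2) = -(-216)*(-2) = -72*6 = -432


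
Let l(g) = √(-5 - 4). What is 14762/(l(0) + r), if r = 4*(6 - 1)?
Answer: 295240/409 - 44286*I/409 ≈ 721.86 - 108.28*I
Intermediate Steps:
l(g) = 3*I (l(g) = √(-9) = 3*I)
r = 20 (r = 4*5 = 20)
14762/(l(0) + r) = 14762/(3*I + 20) = 14762/(20 + 3*I) = 14762*((20 - 3*I)/409) = 14762*(20 - 3*I)/409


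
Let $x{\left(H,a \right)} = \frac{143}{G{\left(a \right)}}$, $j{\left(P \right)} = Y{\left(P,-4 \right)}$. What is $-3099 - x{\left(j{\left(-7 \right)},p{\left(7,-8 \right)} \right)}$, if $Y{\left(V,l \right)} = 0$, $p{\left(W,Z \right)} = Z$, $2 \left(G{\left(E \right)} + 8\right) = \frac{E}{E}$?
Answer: $- \frac{46199}{15} \approx -3079.9$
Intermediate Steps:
$G{\left(E \right)} = - \frac{15}{2}$ ($G{\left(E \right)} = -8 + \frac{E \frac{1}{E}}{2} = -8 + \frac{1}{2} \cdot 1 = -8 + \frac{1}{2} = - \frac{15}{2}$)
$j{\left(P \right)} = 0$
$x{\left(H,a \right)} = - \frac{286}{15}$ ($x{\left(H,a \right)} = \frac{143}{- \frac{15}{2}} = 143 \left(- \frac{2}{15}\right) = - \frac{286}{15}$)
$-3099 - x{\left(j{\left(-7 \right)},p{\left(7,-8 \right)} \right)} = -3099 - - \frac{286}{15} = -3099 + \frac{286}{15} = - \frac{46199}{15}$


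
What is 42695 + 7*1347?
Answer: 52124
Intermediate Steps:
42695 + 7*1347 = 42695 + 9429 = 52124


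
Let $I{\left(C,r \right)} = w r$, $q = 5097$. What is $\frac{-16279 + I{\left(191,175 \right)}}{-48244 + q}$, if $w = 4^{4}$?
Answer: $- \frac{28521}{43147} \approx -0.66102$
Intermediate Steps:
$w = 256$
$I{\left(C,r \right)} = 256 r$
$\frac{-16279 + I{\left(191,175 \right)}}{-48244 + q} = \frac{-16279 + 256 \cdot 175}{-48244 + 5097} = \frac{-16279 + 44800}{-43147} = 28521 \left(- \frac{1}{43147}\right) = - \frac{28521}{43147}$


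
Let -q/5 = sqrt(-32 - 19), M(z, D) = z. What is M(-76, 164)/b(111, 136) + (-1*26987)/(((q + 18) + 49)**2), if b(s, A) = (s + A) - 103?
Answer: (-516299*I - 6365*sqrt(51))/(36*(335*sqrt(51) + 1607*I)) ≈ -3.1385 - 3.8866*I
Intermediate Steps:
q = -5*I*sqrt(51) (q = -5*sqrt(-32 - 19) = -5*I*sqrt(51) ≈ -35.707*I)
b(s, A) = -103 + A + s (b(s, A) = (A + s) - 103 = -103 + A + s)
M(-76, 164)/b(111, 136) + (-1*26987)/(((q + 18) + 49)**2) = -76/(-103 + 136 + 111) + (-1*26987)/(((-5*I*sqrt(51) + 18) + 49)**2) = -76/144 - 26987/((18 - 5*I*sqrt(51)) + 49)**2 = -76*1/144 - 26987/(67 - 5*I*sqrt(51))**2 = -19/36 - 26987/(67 - 5*I*sqrt(51))**2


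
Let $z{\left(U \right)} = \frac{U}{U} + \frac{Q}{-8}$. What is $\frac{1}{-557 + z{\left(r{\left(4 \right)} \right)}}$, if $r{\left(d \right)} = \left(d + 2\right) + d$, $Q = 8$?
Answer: $- \frac{1}{557} \approx -0.0017953$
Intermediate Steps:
$r{\left(d \right)} = 2 + 2 d$ ($r{\left(d \right)} = \left(2 + d\right) + d = 2 + 2 d$)
$z{\left(U \right)} = 0$ ($z{\left(U \right)} = \frac{U}{U} + \frac{8}{-8} = 1 + 8 \left(- \frac{1}{8}\right) = 1 - 1 = 0$)
$\frac{1}{-557 + z{\left(r{\left(4 \right)} \right)}} = \frac{1}{-557 + 0} = \frac{1}{-557} = - \frac{1}{557}$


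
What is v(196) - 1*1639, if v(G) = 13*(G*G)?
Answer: 497769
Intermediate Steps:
v(G) = 13*G²
v(196) - 1*1639 = 13*196² - 1*1639 = 13*38416 - 1639 = 499408 - 1639 = 497769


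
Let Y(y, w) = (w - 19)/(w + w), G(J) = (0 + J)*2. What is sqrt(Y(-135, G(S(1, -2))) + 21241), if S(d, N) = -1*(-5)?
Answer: sqrt(2124055)/10 ≈ 145.74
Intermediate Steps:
S(d, N) = 5
G(J) = 2*J (G(J) = J*2 = 2*J)
Y(y, w) = (-19 + w)/(2*w) (Y(y, w) = (-19 + w)/((2*w)) = (-19 + w)*(1/(2*w)) = (-19 + w)/(2*w))
sqrt(Y(-135, G(S(1, -2))) + 21241) = sqrt((-19 + 2*5)/(2*((2*5))) + 21241) = sqrt((1/2)*(-19 + 10)/10 + 21241) = sqrt((1/2)*(1/10)*(-9) + 21241) = sqrt(-9/20 + 21241) = sqrt(424811/20) = sqrt(2124055)/10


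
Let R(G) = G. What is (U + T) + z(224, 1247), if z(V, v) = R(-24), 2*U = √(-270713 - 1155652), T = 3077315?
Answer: 3077291 + 3*I*√158485/2 ≈ 3.0773e+6 + 597.15*I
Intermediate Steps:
U = 3*I*√158485/2 (U = √(-270713 - 1155652)/2 = √(-1426365)/2 = (3*I*√158485)/2 = 3*I*√158485/2 ≈ 597.15*I)
z(V, v) = -24
(U + T) + z(224, 1247) = (3*I*√158485/2 + 3077315) - 24 = (3077315 + 3*I*√158485/2) - 24 = 3077291 + 3*I*√158485/2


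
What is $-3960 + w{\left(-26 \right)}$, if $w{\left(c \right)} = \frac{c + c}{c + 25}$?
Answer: $-3908$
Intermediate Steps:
$w{\left(c \right)} = \frac{2 c}{25 + c}$
$-3960 + w{\left(-26 \right)} = -3960 + 2 \left(-26\right) \frac{1}{25 - 26} = -3960 + 2 \left(-26\right) \frac{1}{-1} = -3960 + 2 \left(-26\right) \left(-1\right) = -3960 + 52 = -3908$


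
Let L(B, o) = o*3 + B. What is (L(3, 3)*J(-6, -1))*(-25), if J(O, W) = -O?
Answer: -1800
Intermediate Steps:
L(B, o) = B + 3*o (L(B, o) = 3*o + B = B + 3*o)
(L(3, 3)*J(-6, -1))*(-25) = ((3 + 3*3)*(-1*(-6)))*(-25) = ((3 + 9)*6)*(-25) = (12*6)*(-25) = 72*(-25) = -1800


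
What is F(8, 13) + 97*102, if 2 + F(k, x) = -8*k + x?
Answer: 9841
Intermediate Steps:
F(k, x) = -2 + x - 8*k (F(k, x) = -2 + (-8*k + x) = -2 + (x - 8*k) = -2 + x - 8*k)
F(8, 13) + 97*102 = (-2 + 13 - 8*8) + 97*102 = (-2 + 13 - 64) + 9894 = -53 + 9894 = 9841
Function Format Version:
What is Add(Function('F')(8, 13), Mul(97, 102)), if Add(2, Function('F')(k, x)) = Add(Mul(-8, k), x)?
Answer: 9841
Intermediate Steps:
Function('F')(k, x) = Add(-2, x, Mul(-8, k)) (Function('F')(k, x) = Add(-2, Add(Mul(-8, k), x)) = Add(-2, Add(x, Mul(-8, k))) = Add(-2, x, Mul(-8, k)))
Add(Function('F')(8, 13), Mul(97, 102)) = Add(Add(-2, 13, Mul(-8, 8)), Mul(97, 102)) = Add(Add(-2, 13, -64), 9894) = Add(-53, 9894) = 9841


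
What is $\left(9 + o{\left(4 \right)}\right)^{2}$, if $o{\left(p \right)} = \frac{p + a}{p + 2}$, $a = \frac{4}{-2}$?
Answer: $\frac{784}{9} \approx 87.111$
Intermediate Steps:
$a = -2$ ($a = 4 \left(- \frac{1}{2}\right) = -2$)
$o{\left(p \right)} = \frac{-2 + p}{2 + p}$ ($o{\left(p \right)} = \frac{p - 2}{p + 2} = \frac{-2 + p}{2 + p}$)
$\left(9 + o{\left(4 \right)}\right)^{2} = \left(9 + \frac{-2 + 4}{2 + 4}\right)^{2} = \left(9 + \frac{1}{6} \cdot 2\right)^{2} = \left(9 + \frac{1}{3}\right)^{2} = \left(\frac{28}{3}\right)^{2} = \frac{784}{9}$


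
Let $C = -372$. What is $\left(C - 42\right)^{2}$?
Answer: $171396$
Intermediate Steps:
$\left(C - 42\right)^{2} = \left(-372 - 42\right)^{2} = \left(-414\right)^{2} = 171396$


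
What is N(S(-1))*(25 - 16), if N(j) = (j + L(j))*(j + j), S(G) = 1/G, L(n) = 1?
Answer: 0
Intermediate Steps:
S(G) = 1/G
N(j) = 2*j*(1 + j) (N(j) = (j + 1)*(j + j) = (1 + j)*(2*j) = 2*j*(1 + j))
N(S(-1))*(25 - 16) = (2*(1 + 1/(-1))/(-1))*(25 - 16) = (2*(-1)*(1 - 1))*9 = (2*(-1)*0)*9 = 0*9 = 0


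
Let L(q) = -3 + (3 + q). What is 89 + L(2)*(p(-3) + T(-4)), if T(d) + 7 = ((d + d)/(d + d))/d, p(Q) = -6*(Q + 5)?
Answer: 101/2 ≈ 50.500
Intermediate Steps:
L(q) = q
p(Q) = -30 - 6*Q (p(Q) = -6*(5 + Q) = -30 - 6*Q)
T(d) = -7 + 1/d (T(d) = -7 + ((d + d)/(d + d))/d = -7 + ((2*d)/((2*d)))/d = -7 + ((2*d)*(1/(2*d)))/d = -7 + 1/d)
89 + L(2)*(p(-3) + T(-4)) = 89 + 2*((-30 - 6*(-3)) + (-7 + 1/(-4))) = 89 + 2*((-30 + 18) + (-7 - 1/4)) = 89 + 2*(-12 - 29/4) = 89 + 2*(-77/4) = 89 - 77/2 = 101/2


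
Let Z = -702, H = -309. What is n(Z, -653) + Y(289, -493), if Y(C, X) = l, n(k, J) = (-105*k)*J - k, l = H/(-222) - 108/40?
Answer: -8904406922/185 ≈ -4.8132e+7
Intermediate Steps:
l = -242/185 (l = -309/(-222) - 108/40 = -309*(-1/222) - 108*1/40 = 103/74 - 27/10 = -242/185 ≈ -1.3081)
n(k, J) = -k - 105*J*k (n(k, J) = -105*J*k - k = -k - 105*J*k)
Y(C, X) = -242/185
n(Z, -653) + Y(289, -493) = -1*(-702)*(1 + 105*(-653)) - 242/185 = -1*(-702)*(1 - 68565) - 242/185 = -1*(-702)*(-68564) - 242/185 = -48131928 - 242/185 = -8904406922/185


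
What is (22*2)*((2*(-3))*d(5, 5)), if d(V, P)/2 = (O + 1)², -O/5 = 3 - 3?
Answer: -528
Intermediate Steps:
O = 0 (O = -5*(3 - 3) = -5*0 = 0)
d(V, P) = 2 (d(V, P) = 2*(0 + 1)² = 2*1² = 2*1 = 2)
(22*2)*((2*(-3))*d(5, 5)) = (22*2)*((2*(-3))*2) = 44*(-6*2) = 44*(-12) = -528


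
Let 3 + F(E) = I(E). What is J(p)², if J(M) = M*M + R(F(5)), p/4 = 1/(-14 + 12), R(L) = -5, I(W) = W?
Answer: 1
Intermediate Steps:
F(E) = -3 + E
p = -2 (p = 4/(-14 + 12) = 4/(-2) = 4*(-½) = -2)
J(M) = -5 + M² (J(M) = M*M - 5 = M² - 5 = -5 + M²)
J(p)² = (-5 + (-2)²)² = (-5 + 4)² = (-1)² = 1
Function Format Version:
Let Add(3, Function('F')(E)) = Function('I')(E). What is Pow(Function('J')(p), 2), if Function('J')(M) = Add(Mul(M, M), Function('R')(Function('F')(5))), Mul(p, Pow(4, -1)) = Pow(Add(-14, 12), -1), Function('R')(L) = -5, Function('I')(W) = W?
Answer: 1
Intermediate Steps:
Function('F')(E) = Add(-3, E)
p = -2 (p = Mul(4, Pow(Add(-14, 12), -1)) = Mul(4, Pow(-2, -1)) = Mul(4, Rational(-1, 2)) = -2)
Function('J')(M) = Add(-5, Pow(M, 2)) (Function('J')(M) = Add(Mul(M, M), -5) = Add(Pow(M, 2), -5) = Add(-5, Pow(M, 2)))
Pow(Function('J')(p), 2) = Pow(Add(-5, Pow(-2, 2)), 2) = Pow(Add(-5, 4), 2) = Pow(-1, 2) = 1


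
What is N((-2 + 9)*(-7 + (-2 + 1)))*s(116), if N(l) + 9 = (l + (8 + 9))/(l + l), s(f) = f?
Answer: -28101/28 ≈ -1003.6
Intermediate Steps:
N(l) = -9 + (17 + l)/(2*l) (N(l) = -9 + (l + (8 + 9))/(l + l) = -9 + (l + 17)/((2*l)) = -9 + (17 + l)*(1/(2*l)) = -9 + (17 + l)/(2*l))
N((-2 + 9)*(-7 + (-2 + 1)))*s(116) = (17*(1 - (-2 + 9)*(-7 + (-2 + 1)))/(2*(((-2 + 9)*(-7 + (-2 + 1))))))*116 = (17*(1 - 7*(-7 - 1))/(2*((7*(-7 - 1)))))*116 = (17*(1 - 7*(-8))/(2*((7*(-8)))))*116 = ((17/2)*(1 - 1*(-56))/(-56))*116 = ((17/2)*(-1/56)*(1 + 56))*116 = ((17/2)*(-1/56)*57)*116 = -969/112*116 = -28101/28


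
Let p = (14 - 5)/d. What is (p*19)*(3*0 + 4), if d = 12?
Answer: 57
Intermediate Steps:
p = 3/4 (p = (14 - 5)/12 = 9*(1/12) = 3/4 ≈ 0.75000)
(p*19)*(3*0 + 4) = ((3/4)*19)*(3*0 + 4) = 57*(0 + 4)/4 = (57/4)*4 = 57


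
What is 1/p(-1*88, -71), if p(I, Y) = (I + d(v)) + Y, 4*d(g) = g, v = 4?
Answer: -1/158 ≈ -0.0063291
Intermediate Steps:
d(g) = g/4
p(I, Y) = 1 + I + Y (p(I, Y) = (I + (¼)*4) + Y = (I + 1) + Y = (1 + I) + Y = 1 + I + Y)
1/p(-1*88, -71) = 1/(1 - 1*88 - 71) = 1/(1 - 88 - 71) = 1/(-158) = -1/158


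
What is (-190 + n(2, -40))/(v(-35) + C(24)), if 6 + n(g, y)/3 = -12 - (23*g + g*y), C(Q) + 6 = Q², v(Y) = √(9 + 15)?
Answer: -6745/27073 + 71*√6/81219 ≈ -0.24700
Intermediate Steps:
v(Y) = 2*√6 (v(Y) = √24 = 2*√6)
C(Q) = -6 + Q²
n(g, y) = -54 - 69*g - 3*g*y (n(g, y) = -18 + 3*(-12 - (23*g + g*y)) = -18 + 3*(-12 + (-23*g - g*y)) = -18 + 3*(-12 - 23*g - g*y) = -18 + (-36 - 69*g - 3*g*y) = -54 - 69*g - 3*g*y)
(-190 + n(2, -40))/(v(-35) + C(24)) = (-190 + (-54 - 69*2 - 3*2*(-40)))/(2*√6 + (-6 + 24²)) = (-190 + (-54 - 138 + 240))/(2*√6 + (-6 + 576)) = (-190 + 48)/(2*√6 + 570) = -142/(570 + 2*√6)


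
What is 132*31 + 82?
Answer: 4174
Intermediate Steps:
132*31 + 82 = 4092 + 82 = 4174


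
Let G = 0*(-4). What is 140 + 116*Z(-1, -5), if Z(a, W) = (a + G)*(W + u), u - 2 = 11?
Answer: -788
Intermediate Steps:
G = 0
u = 13 (u = 2 + 11 = 13)
Z(a, W) = a*(13 + W) (Z(a, W) = (a + 0)*(W + 13) = a*(13 + W))
140 + 116*Z(-1, -5) = 140 + 116*(-(13 - 5)) = 140 + 116*(-1*8) = 140 + 116*(-8) = 140 - 928 = -788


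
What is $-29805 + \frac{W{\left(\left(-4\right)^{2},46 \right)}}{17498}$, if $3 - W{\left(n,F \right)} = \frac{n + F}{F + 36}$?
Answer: $- \frac{10691321699}{358709} \approx -29805.0$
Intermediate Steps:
$W{\left(n,F \right)} = 3 - \frac{F + n}{36 + F}$ ($W{\left(n,F \right)} = 3 - \frac{n + F}{F + 36} = 3 - \frac{F + n}{36 + F}$)
$-29805 + \frac{W{\left(\left(-4\right)^{2},46 \right)}}{17498} = -29805 + \frac{\frac{1}{36 + 46} \left(108 - \left(-4\right)^{2} + 2 \cdot 46\right)}{17498} = -29805 + \frac{108 - 16 + 92}{82} \cdot \frac{1}{17498} = -29805 + \frac{1}{82} \cdot 184 \cdot \frac{1}{17498} = -29805 + \frac{92}{41} \cdot \frac{1}{17498} = -29805 + \frac{46}{358709} = - \frac{10691321699}{358709}$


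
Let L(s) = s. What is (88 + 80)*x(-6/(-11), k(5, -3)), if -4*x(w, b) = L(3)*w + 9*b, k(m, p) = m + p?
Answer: -9072/11 ≈ -824.73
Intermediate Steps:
x(w, b) = -9*b/4 - 3*w/4 (x(w, b) = -(3*w + 9*b)/4 = -9*b/4 - 3*w/4)
(88 + 80)*x(-6/(-11), k(5, -3)) = (88 + 80)*(-9*(5 - 3)/4 - (-9)/(2*(-11))) = 168*(-9/4*2 - (-9)*(-1)/(2*11)) = 168*(-9/2 - 3/4*6/11) = 168*(-9/2 - 9/22) = 168*(-54/11) = -9072/11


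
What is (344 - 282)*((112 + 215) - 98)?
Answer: 14198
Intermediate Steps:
(344 - 282)*((112 + 215) - 98) = 62*(327 - 98) = 62*229 = 14198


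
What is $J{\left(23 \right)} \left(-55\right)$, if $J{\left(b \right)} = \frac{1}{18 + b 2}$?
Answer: $- \frac{55}{64} \approx -0.85938$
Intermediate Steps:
$J{\left(b \right)} = \frac{1}{18 + 2 b}$
$J{\left(23 \right)} \left(-55\right) = \frac{1}{2 \left(9 + 23\right)} \left(-55\right) = \frac{1}{2 \cdot 32} \left(-55\right) = \frac{1}{2} \cdot \frac{1}{32} \left(-55\right) = \frac{1}{64} \left(-55\right) = - \frac{55}{64}$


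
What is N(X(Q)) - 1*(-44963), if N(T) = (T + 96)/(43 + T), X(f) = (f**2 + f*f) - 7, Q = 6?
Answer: 4856165/108 ≈ 44965.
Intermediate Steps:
X(f) = -7 + 2*f**2 (X(f) = (f**2 + f**2) - 7 = 2*f**2 - 7 = -7 + 2*f**2)
N(T) = (96 + T)/(43 + T)
N(X(Q)) - 1*(-44963) = (96 + (-7 + 2*6**2))/(43 + (-7 + 2*6**2)) - 1*(-44963) = (96 + (-7 + 2*36))/(43 + (-7 + 2*36)) + 44963 = (96 + (-7 + 72))/(43 + (-7 + 72)) + 44963 = (96 + 65)/(43 + 65) + 44963 = 161/108 + 44963 = 4856165/108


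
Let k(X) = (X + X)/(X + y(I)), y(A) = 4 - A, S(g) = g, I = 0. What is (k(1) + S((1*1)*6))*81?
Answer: 2592/5 ≈ 518.40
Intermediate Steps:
k(X) = 2*X/(4 + X) (k(X) = (X + X)/(X + (4 - 1*0)) = (2*X)/(X + (4 + 0)) = (2*X)/(X + 4) = (2*X)/(4 + X) = 2*X/(4 + X))
(k(1) + S((1*1)*6))*81 = (2*1/(4 + 1) + (1*1)*6)*81 = (2*1/5 + 1*6)*81 = (2*1*(⅕) + 6)*81 = (⅖ + 6)*81 = (32/5)*81 = 2592/5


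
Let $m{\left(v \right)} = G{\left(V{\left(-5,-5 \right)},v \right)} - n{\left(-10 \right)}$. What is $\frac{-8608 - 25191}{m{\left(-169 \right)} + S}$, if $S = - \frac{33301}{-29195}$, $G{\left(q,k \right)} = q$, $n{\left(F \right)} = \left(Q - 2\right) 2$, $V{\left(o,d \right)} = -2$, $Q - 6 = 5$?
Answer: $\frac{986761805}{550599} \approx 1792.2$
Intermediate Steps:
$Q = 11$ ($Q = 6 + 5 = 11$)
$n{\left(F \right)} = 18$ ($n{\left(F \right)} = \left(11 - 2\right) 2 = 9 \cdot 2 = 18$)
$S = \frac{33301}{29195}$ ($S = \left(-33301\right) \left(- \frac{1}{29195}\right) = \frac{33301}{29195} \approx 1.1406$)
$m{\left(v \right)} = -20$ ($m{\left(v \right)} = -2 - 18 = -20$)
$\frac{-8608 - 25191}{m{\left(-169 \right)} + S} = \frac{-8608 - 25191}{-20 + \frac{33301}{29195}} = - \frac{33799}{- \frac{550599}{29195}} = \left(-33799\right) \left(- \frac{29195}{550599}\right) = \frac{986761805}{550599}$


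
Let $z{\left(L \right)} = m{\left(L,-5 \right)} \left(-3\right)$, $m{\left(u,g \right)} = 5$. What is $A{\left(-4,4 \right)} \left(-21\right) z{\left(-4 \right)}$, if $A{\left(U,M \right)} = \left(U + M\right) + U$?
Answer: $-1260$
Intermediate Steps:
$A{\left(U,M \right)} = M + 2 U$ ($A{\left(U,M \right)} = \left(M + U\right) + U = M + 2 U$)
$z{\left(L \right)} = -15$ ($z{\left(L \right)} = 5 \left(-3\right) = -15$)
$A{\left(-4,4 \right)} \left(-21\right) z{\left(-4 \right)} = \left(4 + 2 \left(-4\right)\right) \left(-21\right) \left(-15\right) = \left(4 - 8\right) \left(-21\right) \left(-15\right) = \left(-4\right) \left(-21\right) \left(-15\right) = 84 \left(-15\right) = -1260$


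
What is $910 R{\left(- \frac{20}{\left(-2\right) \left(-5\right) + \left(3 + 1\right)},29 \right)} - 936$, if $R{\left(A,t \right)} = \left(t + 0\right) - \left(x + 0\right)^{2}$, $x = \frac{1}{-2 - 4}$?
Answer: $\frac{457717}{18} \approx 25429.0$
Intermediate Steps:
$x = - \frac{1}{6}$ ($x = \frac{1}{-6} = - \frac{1}{6} \approx -0.16667$)
$R{\left(A,t \right)} = - \frac{1}{36} + t$ ($R{\left(A,t \right)} = \left(t + 0\right) - \left(- \frac{1}{6} + 0\right)^{2} = t - \left(- \frac{1}{6}\right)^{2} = t - \frac{1}{36} = - \frac{1}{36} + t$)
$910 R{\left(- \frac{20}{\left(-2\right) \left(-5\right) + \left(3 + 1\right)},29 \right)} - 936 = 910 \left(- \frac{1}{36} + 29\right) - 936 = 910 \cdot \frac{1043}{36} - 936 = \frac{474565}{18} - 936 = \frac{457717}{18}$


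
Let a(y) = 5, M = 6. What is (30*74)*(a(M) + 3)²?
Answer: 142080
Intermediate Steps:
(30*74)*(a(M) + 3)² = (30*74)*(5 + 3)² = 2220*8² = 2220*64 = 142080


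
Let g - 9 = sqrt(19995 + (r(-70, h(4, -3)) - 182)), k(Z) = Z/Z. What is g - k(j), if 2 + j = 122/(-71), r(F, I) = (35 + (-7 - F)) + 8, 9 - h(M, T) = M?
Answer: 8 + sqrt(19919) ≈ 149.13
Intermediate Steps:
h(M, T) = 9 - M
r(F, I) = 36 - F (r(F, I) = (28 - F) + 8 = 36 - F)
j = -264/71 (j = -2 + 122/(-71) = -2 + 122*(-1/71) = -2 - 122/71 = -264/71 ≈ -3.7183)
k(Z) = 1
g = 9 + sqrt(19919) (g = 9 + sqrt(19995 + ((36 - 1*(-70)) - 182)) = 9 + sqrt(19995 + ((36 + 70) - 182)) = 9 + sqrt(19995 + (106 - 182)) = 9 + sqrt(19995 - 76) = 9 + sqrt(19919) ≈ 150.13)
g - k(j) = (9 + sqrt(19919)) - 1*1 = (9 + sqrt(19919)) - 1 = 8 + sqrt(19919)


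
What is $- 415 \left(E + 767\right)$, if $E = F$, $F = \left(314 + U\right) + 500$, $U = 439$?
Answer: $-838300$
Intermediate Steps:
$F = 1253$ ($F = \left(314 + 439\right) + 500 = 753 + 500 = 1253$)
$E = 1253$
$- 415 \left(E + 767\right) = - 415 \left(1253 + 767\right) = \left(-415\right) 2020 = -838300$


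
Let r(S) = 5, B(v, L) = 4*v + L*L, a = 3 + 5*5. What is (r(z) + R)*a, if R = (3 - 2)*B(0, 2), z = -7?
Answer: 252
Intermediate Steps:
a = 28 (a = 3 + 25 = 28)
B(v, L) = L² + 4*v (B(v, L) = 4*v + L² = L² + 4*v)
R = 4 (R = (3 - 2)*(2² + 4*0) = 1*(4 + 0) = 1*4 = 4)
(r(z) + R)*a = (5 + 4)*28 = 9*28 = 252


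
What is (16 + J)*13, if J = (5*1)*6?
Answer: 598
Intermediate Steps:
J = 30 (J = 5*6 = 30)
(16 + J)*13 = (16 + 30)*13 = 46*13 = 598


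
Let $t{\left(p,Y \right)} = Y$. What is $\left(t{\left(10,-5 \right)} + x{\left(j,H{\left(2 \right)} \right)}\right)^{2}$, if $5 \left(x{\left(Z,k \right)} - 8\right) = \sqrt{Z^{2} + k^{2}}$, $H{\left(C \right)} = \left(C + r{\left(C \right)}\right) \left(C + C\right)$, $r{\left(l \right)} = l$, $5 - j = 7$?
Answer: $\frac{97}{5} + \frac{12 \sqrt{65}}{5} \approx 38.749$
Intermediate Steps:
$j = -2$ ($j = 5 - 7 = -2$)
$H{\left(C \right)} = 4 C^{2}$ ($H{\left(C \right)} = \left(C + C\right) \left(C + C\right) = 2 C 2 C = 4 C^{2}$)
$x{\left(Z,k \right)} = 8 + \frac{\sqrt{Z^{2} + k^{2}}}{5}$
$\left(t{\left(10,-5 \right)} + x{\left(j,H{\left(2 \right)} \right)}\right)^{2} = \left(-5 + \left(8 + \frac{\sqrt{\left(-2\right)^{2} + \left(4 \cdot 2^{2}\right)^{2}}}{5}\right)\right)^{2} = \left(-5 + \left(8 + \frac{\sqrt{4 + \left(4 \cdot 4\right)^{2}}}{5}\right)\right)^{2} = \left(-5 + \left(8 + \frac{\sqrt{4 + 16^{2}}}{5}\right)\right)^{2} = \left(-5 + \left(8 + \frac{\sqrt{4 + 256}}{5}\right)\right)^{2} = \left(-5 + \left(8 + \frac{\sqrt{260}}{5}\right)\right)^{2} = \left(-5 + \left(8 + \frac{2 \sqrt{65}}{5}\right)\right)^{2} = \left(3 + \frac{2 \sqrt{65}}{5}\right)^{2}$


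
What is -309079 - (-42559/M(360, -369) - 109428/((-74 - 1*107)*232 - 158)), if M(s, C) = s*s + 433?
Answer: -282340121554054/913481825 ≈ -3.0908e+5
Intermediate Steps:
M(s, C) = 433 + s² (M(s, C) = s² + 433 = 433 + s²)
-309079 - (-42559/M(360, -369) - 109428/((-74 - 1*107)*232 - 158)) = -309079 - (-42559/(433 + 360²) - 109428/((-74 - 1*107)*232 - 158)) = -309079 - (-42559/(433 + 129600) - 109428/((-74 - 107)*232 - 158)) = -309079 - (-42559/130033 - 109428/(-181*232 - 158)) = -309079 - (-42559*1/130033 - 109428/(-41992 - 158)) = -309079 - (-42559/130033 - 109428/(-42150)) = -309079 - (-42559/130033 - 109428*(-1/42150)) = -309079 - (-42559/130033 + 18238/7025) = -309079 - 1*2072564879/913481825 = -309079 - 2072564879/913481825 = -282340121554054/913481825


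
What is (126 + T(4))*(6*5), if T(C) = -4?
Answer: 3660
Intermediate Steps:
(126 + T(4))*(6*5) = (126 - 4)*(6*5) = 122*30 = 3660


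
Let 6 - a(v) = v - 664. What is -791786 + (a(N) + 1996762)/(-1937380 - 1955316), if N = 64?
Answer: -385273024053/486587 ≈ -7.9179e+5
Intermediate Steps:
a(v) = 670 - v (a(v) = 6 - (v - 664) = 6 - (-664 + v) = 6 + (664 - v) = 670 - v)
-791786 + (a(N) + 1996762)/(-1937380 - 1955316) = -791786 + ((670 - 1*64) + 1996762)/(-1937380 - 1955316) = -791786 + ((670 - 64) + 1996762)/(-3892696) = -791786 + (606 + 1996762)*(-1/3892696) = -791786 + 1997368*(-1/3892696) = -791786 - 249671/486587 = -385273024053/486587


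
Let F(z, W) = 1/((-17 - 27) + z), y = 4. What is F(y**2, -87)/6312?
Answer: -1/176736 ≈ -5.6582e-6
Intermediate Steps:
F(z, W) = 1/(-44 + z)
F(y**2, -87)/6312 = 1/(-44 + 4**2*6312) = (1/6312)/(-44 + 16) = (1/6312)/(-28) = -1/28*1/6312 = -1/176736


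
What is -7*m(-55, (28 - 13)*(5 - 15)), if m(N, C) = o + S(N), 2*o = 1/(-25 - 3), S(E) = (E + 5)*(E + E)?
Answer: -307999/8 ≈ -38500.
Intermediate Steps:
S(E) = 2*E*(5 + E) (S(E) = (5 + E)*(2*E) = 2*E*(5 + E))
o = -1/56 (o = 1/(2*(-25 - 3)) = (½)/(-28) = (½)*(-1/28) = -1/56 ≈ -0.017857)
m(N, C) = -1/56 + 2*N*(5 + N)
-7*m(-55, (28 - 13)*(5 - 15)) = -7*(-1/56 + 2*(-55)*(5 - 55)) = -7*(-1/56 + 2*(-55)*(-50)) = -7*(-1/56 + 5500) = -7*307999/56 = -307999/8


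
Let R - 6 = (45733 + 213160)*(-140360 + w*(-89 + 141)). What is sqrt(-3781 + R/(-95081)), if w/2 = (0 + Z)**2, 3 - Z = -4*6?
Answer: 5*sqrt(4391274061)/799 ≈ 414.69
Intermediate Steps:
Z = 27 (Z = 3 - (-4)*6 = 3 - 1*(-24) = 3 + 24 = 27)
w = 1458 (w = 2*(0 + 27)**2 = 2*27**2 = 2*729 = 1458)
R = -16709989786 (R = 6 + (45733 + 213160)*(-140360 + 1458*(-89 + 141)) = 6 + 258893*(-140360 + 1458*52) = 6 + 258893*(-140360 + 75816) = 6 + 258893*(-64544) = 6 - 16709989792 = -16709989786)
sqrt(-3781 + R/(-95081)) = sqrt(-3781 - 16709989786/(-95081)) = sqrt(-3781 - 16709989786*(-1/95081)) = sqrt(-3781 + 2387141398/13583) = sqrt(2335784075/13583) = 5*sqrt(4391274061)/799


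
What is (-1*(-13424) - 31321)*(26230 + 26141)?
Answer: -937283787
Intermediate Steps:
(-1*(-13424) - 31321)*(26230 + 26141) = (13424 - 31321)*52371 = -17897*52371 = -937283787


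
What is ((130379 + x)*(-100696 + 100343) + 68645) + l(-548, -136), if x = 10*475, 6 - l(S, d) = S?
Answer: -47631338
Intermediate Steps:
l(S, d) = 6 - S
x = 4750
((130379 + x)*(-100696 + 100343) + 68645) + l(-548, -136) = ((130379 + 4750)*(-100696 + 100343) + 68645) + (6 - 1*(-548)) = (135129*(-353) + 68645) + (6 + 548) = (-47700537 + 68645) + 554 = -47631892 + 554 = -47631338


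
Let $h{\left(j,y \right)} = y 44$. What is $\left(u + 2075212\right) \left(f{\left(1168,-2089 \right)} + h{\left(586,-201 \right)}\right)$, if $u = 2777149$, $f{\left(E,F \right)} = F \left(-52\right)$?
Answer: $484187990024$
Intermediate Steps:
$h{\left(j,y \right)} = 44 y$
$f{\left(E,F \right)} = - 52 F$
$\left(u + 2075212\right) \left(f{\left(1168,-2089 \right)} + h{\left(586,-201 \right)}\right) = \left(2777149 + 2075212\right) \left(\left(-52\right) \left(-2089\right) + 44 \left(-201\right)\right) = 4852361 \left(108628 - 8844\right) = 4852361 \cdot 99784 = 484187990024$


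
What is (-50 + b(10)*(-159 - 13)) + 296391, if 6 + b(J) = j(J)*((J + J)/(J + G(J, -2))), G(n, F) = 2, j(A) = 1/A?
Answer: 892033/3 ≈ 2.9734e+5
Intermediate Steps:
b(J) = -6 + 2/(2 + J) (b(J) = -6 + ((J + J)/(J + 2))/J = -6 + ((2*J)/(2 + J))/J = -6 + (2*J/(2 + J))/J = -6 + 2/(2 + J))
(-50 + b(10)*(-159 - 13)) + 296391 = (-50 + (2*(-5 - 3*10)/(2 + 10))*(-159 - 13)) + 296391 = (-50 + (2*(-5 - 30)/12)*(-172)) + 296391 = (-50 + (2*(1/12)*(-35))*(-172)) + 296391 = (-50 - 35/6*(-172)) + 296391 = (-50 + 3010/3) + 296391 = 2860/3 + 296391 = 892033/3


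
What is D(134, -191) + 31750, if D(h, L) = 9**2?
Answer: 31831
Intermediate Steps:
D(h, L) = 81
D(134, -191) + 31750 = 81 + 31750 = 31831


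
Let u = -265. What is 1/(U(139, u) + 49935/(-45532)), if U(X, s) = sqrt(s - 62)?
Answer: -757880140/226805937691 - 2073163024*I*sqrt(327)/680417813073 ≈ -0.0033415 - 0.055097*I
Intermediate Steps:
U(X, s) = sqrt(-62 + s)
1/(U(139, u) + 49935/(-45532)) = 1/(sqrt(-62 - 265) + 49935/(-45532)) = 1/(sqrt(-327) + 49935*(-1/45532)) = 1/(I*sqrt(327) - 49935/45532) = 1/(-49935/45532 + I*sqrt(327))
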